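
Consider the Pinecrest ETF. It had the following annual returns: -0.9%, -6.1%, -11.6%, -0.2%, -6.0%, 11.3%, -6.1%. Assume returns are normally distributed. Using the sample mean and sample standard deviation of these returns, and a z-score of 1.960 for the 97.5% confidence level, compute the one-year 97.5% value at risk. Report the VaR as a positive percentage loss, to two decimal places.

μ = (-0.9 − 6.1 − 11.6 − 0.2 − 6 + 11.3 − 6.1) / 7 = -2.8000%
Sample σ = √[Σ(r − μ)² / 6] = √[318.6400 / 6] = √53.1067 = 7.2874%
VaR = −(μ − z·σ) = −(-2.8000 − 1.960 × 7.2874) = −(-17.0833) = 17.0833%

17.08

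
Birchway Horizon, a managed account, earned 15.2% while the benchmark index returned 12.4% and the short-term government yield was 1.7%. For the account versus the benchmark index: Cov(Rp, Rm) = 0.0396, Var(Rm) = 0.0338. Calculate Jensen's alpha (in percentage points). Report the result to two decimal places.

β = Cov / Var = 0.0396 / 0.0338 = 1.1716
E[R] = Rf + β(Rm − Rf) = 1.7% + 1.1716 × (12.4% − 1.7%) = 14.2361%
α = Rp − E[R] = 15.2% − 14.2361% = 0.9639

0.96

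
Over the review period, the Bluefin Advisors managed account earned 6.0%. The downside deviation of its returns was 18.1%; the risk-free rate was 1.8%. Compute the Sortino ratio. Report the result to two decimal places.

0.23

Sortino = (Rp − Rf) / σd = (6.0% − 1.8%) / 18.1% = 4.20% / 18.1% = 0.2320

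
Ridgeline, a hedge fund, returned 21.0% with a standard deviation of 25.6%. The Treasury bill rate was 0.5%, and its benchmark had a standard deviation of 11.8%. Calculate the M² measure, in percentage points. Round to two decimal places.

9.95

Sharpe = (Rp − Rf) / σp = (21.0% − 0.5%) / 25.6% = 0.8008
M² = Rf + Sharpe × σm = 0.5% + 0.8008 × 11.8% = 9.9494%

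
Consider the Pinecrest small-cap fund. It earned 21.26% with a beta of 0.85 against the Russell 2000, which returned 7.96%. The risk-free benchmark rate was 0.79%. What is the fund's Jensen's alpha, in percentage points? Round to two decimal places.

CAPM expected return = Rf + β(Rm − Rf) = 0.79% + 0.85 × (7.96% − 0.79%) = 0.79 + 0.85 × 7.17 = 6.8845%
Jensen's α = Rp − E[R] = 21.26% − 6.8845% = 14.3755

14.38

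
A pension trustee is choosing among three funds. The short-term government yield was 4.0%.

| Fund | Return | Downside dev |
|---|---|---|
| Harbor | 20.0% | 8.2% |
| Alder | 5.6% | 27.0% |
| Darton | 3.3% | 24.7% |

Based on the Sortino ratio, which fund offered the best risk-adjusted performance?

Harbor

Harbor: Sortino ratio = (20.0% − 4.0%) / 8.2% = 1.951
Alder: Sortino ratio = (5.6% − 4.0%) / 27.0% = 0.059
Darton: Sortino ratio = (3.3% − 4.0%) / 24.7% = -0.028
Highest: Harbor (1.951).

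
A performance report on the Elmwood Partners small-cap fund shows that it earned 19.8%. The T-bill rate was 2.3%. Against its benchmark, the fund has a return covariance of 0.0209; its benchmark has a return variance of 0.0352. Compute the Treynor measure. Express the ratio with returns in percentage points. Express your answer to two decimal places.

29.47

β = Cov / Var = 0.0209 / 0.0352 = 0.5938
Treynor = (Rp − Rf) / β = (19.8% − 2.3%) / 0.5938 = 17.50 / 0.5938 = 29.4712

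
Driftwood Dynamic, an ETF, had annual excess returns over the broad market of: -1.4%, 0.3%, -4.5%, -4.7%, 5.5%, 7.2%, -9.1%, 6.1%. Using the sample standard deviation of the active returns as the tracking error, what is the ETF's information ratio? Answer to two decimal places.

Mean return r̄ = -0.60 / 8 = -0.0750%
Sample std dev = √[246.4550 / 7] = 5.9336%
IR = r̄ / tracking error = -0.0750 / 5.9336 = -0.0126

-0.01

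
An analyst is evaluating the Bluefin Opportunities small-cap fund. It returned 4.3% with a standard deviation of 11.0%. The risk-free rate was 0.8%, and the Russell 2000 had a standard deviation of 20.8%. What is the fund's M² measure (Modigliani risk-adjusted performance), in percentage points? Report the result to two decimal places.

7.42

Sharpe = (Rp − Rf) / σp = (4.3% − 0.8%) / 11.0% = 0.3182
M² = Rf + Sharpe × σm = 0.8% + 0.3182 × 20.8% = 7.4186%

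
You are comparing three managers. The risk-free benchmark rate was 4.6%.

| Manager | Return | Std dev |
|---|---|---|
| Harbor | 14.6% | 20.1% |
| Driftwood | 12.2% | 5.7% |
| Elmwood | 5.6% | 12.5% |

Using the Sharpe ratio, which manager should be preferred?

Harbor: Sharpe ratio = (14.6% − 4.6%) / 20.1% = 0.498
Driftwood: Sharpe ratio = (12.2% − 4.6%) / 5.7% = 1.333
Elmwood: Sharpe ratio = (5.6% − 4.6%) / 12.5% = 0.080
Highest: Driftwood (1.333).

Driftwood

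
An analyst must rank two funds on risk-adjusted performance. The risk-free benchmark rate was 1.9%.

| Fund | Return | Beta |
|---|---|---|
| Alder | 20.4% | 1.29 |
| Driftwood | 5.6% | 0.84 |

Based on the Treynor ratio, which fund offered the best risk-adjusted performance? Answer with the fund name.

Alder: Treynor = (20.4% − 1.9%) / 1.29 = 14.341
Driftwood: Treynor = (5.6% − 1.9%) / 0.84 = 4.405
Highest: Alder (14.341).

Alder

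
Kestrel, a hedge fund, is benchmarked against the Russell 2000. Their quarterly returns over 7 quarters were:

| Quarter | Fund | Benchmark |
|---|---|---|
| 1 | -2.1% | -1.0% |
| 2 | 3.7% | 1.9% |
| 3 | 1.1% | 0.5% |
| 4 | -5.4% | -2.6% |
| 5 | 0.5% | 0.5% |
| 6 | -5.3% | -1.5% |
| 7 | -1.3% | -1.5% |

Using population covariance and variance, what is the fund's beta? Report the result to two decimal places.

2.03

r̄p = -1.2571%,  r̄m = -0.5286%
Cov = Σ(rp − r̄p)(rm − r̄m) / 7 = 4.1741
Var(rm) = Σ(rm − r̄m)² / 7 = 2.0592
β = Cov / Var = 4.1741 / 2.0592 = 2.0270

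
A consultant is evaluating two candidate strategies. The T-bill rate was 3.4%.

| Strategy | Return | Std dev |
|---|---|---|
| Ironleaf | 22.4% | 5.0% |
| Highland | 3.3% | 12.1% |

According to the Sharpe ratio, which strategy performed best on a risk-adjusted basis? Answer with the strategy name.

Ironleaf: Sharpe ratio = (22.4% − 3.4%) / 5.0% = 3.800
Highland: Sharpe ratio = (3.3% − 3.4%) / 12.1% = -0.008
Highest: Ironleaf (3.800).

Ironleaf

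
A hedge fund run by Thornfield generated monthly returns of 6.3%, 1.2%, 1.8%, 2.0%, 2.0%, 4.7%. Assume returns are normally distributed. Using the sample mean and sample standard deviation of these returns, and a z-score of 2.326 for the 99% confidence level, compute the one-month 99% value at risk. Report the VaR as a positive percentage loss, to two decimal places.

1.71

μ = (6.3 + 1.2 + 1.8 + 2 + 2 + 4.7) / 6 = 18.00 / 6 = 3.0000%
Σ(r − μ)² = (6.3 − 3.0000)² + (1.2 − 3.0000)² + … = 20.4600
sample σ = √(20.4600 / 5) = √4.0920 = 2.0229%
VaR = −(μ − z·σ) = −(3.0000 − 2.326 × 2.0229) = −(-1.7053) = 1.7053%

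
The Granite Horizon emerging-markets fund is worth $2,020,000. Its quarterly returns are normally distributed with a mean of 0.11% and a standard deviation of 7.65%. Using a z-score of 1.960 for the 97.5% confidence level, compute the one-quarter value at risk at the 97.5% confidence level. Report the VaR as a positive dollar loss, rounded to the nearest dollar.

Return at the 97.5% tail: μ − z·σ = 0.11% − 1.960 × 7.65% = 0.11 − 14.9940 = -14.8840%
VaR = −(-14.8840%) × $2,020,000 = 14.8840% × $2,020,000 = $300,657

$300,657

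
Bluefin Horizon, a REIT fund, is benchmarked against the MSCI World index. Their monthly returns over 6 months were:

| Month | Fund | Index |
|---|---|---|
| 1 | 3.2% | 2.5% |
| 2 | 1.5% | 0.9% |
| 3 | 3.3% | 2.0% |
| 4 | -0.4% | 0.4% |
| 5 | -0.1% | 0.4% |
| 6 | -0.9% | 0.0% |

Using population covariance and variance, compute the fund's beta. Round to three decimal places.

1.796

r̄p = 1.1000%,  r̄m = 1.0333%
Cov = Σ(rp − r̄p)(rm − r̄m) / 6 = 1.4883
Var(rm) = Σ(rm − r̄m)² / 6 = 0.8289
β = Cov / Var = 1.4883 / 0.8289 = 1.7955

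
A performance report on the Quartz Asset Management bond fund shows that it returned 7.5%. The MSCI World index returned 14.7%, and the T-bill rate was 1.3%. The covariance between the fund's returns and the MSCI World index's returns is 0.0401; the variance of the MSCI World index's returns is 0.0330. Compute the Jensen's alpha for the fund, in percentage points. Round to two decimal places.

-10.08

β = Cov / Var = 0.0401 / 0.0330 = 1.2152
E[R] = Rf + β(Rm − Rf) = 1.3% + 1.2152 × (14.7% − 1.3%) = 17.5837%
α = Rp − E[R] = 7.5% − 17.5837% = -10.0837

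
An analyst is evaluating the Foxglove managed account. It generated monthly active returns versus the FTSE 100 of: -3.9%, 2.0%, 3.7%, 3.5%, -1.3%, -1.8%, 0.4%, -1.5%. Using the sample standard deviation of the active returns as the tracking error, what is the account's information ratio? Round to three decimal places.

r̄ = (-3.9 + 2 + 3.7 + 3.5 − 1.3 − 1.8 + 0.4 − 1.5) / 8 = 1.10 / 8 = 0.1375%
Σ(r − r̄)² = 52.3388; sample σ = √(52.3388/7) = 2.7344%
IR = r̄ / tracking error = 0.1375 / 2.7344 = 0.0503

0.050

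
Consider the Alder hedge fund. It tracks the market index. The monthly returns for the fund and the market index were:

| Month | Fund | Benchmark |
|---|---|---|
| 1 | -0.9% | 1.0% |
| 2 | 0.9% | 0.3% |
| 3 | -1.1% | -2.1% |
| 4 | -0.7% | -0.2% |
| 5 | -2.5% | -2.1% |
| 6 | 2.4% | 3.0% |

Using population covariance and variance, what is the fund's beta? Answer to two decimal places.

0.75

r̄p = -0.3167%,  r̄m = -0.0167%
Cov = Σ(rp − r̄p)(rm − r̄m) / 6 = 2.3731
Var(rm) = Σ(rm − r̄m)² / 6 = 3.1581
β = Cov / Var = 2.3731 / 3.1581 = 0.7514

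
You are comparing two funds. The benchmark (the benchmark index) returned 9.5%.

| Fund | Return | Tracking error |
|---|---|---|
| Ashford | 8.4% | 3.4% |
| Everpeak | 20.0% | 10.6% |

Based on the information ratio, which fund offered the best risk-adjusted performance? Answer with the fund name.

Ashford: IR = (8.4% − 9.5%) / 3.4% = -0.324
Everpeak: IR = (20.0% − 9.5%) / 10.6% = 0.991
Highest: Everpeak (0.991).

Everpeak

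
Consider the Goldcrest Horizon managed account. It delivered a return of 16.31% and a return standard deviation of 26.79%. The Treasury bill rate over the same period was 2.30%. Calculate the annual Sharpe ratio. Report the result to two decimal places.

0.52

Sharpe = (Rp − Rf) / σp = (16.31% − 2.30%) / 26.79% = 14.01% / 26.79% = 0.5230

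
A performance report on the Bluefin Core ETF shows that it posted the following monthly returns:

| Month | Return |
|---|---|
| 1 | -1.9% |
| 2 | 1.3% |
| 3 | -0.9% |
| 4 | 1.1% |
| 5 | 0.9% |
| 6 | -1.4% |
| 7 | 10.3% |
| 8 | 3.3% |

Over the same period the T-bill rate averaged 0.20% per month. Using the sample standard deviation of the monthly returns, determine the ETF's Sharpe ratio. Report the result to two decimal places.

0.36

μ = (-1.9 + 1.3 − 0.9 + 1.1 + 0.9 − 1.4 + 10.3 + 3.3) / 8 = 1.5875%
Σ(r − μ)² = (-1.9 − 1.5875)² + (1.3 − 1.5875)² + (-0.9 − 1.5875)² + … = 106.9088
sample σ = √(106.9088 / 7) = √15.2727 = 3.9080%
Sharpe = (μ − rf) / σ = (1.5875 − 0.2) / 3.9080 = 1.3875 / 3.9080 = 0.3550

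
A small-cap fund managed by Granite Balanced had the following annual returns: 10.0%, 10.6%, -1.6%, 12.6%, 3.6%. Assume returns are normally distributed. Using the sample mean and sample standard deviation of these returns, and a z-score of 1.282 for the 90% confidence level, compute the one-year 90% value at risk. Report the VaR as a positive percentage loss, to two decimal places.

r̄ = (10 + 10.6 − 1.6 + 12.6 + 3.6) / 5 = 7.0400%
Sample σ = √[Σ(r − r̄)² / 4] = √[138.8320 / 4] = √34.7080 = 5.8913%
VaR = −(r̄ − z·σ) = −(7.0400 − 1.282 × 5.8913) = −(-0.5126) = 0.5126%

0.51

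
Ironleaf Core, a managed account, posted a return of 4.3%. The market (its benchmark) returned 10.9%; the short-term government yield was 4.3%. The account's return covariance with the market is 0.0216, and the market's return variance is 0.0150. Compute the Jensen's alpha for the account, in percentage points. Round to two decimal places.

β = Cov / Var = 0.0216 / 0.0150 = 1.4400
E[R] = Rf + β(Rm − Rf) = 4.3% + 1.4400 × (10.9% − 4.3%) = 13.8040%
α = Rp − E[R] = 4.3% − 13.8040% = -9.5040

-9.50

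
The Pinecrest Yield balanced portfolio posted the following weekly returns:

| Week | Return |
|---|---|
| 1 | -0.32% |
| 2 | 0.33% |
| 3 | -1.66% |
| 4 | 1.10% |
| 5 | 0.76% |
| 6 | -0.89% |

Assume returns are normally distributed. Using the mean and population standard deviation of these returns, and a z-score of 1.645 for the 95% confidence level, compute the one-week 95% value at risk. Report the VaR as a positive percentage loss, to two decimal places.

1.68

r̄ = (-0.32 + 0.33 − 1.66 + 1.1 + 0.76 − 0.89) / 6 = -0.1133%
Σ(r − r̄)² = (-0.32 − (-0.1133))² + (0.33 − (-0.1133))² + … = 5.4695
σ = √[5.4695 / 6] = 0.9548%
VaR = −(r̄ − z·σ) = −(-0.1133 − 1.645 × 0.9548) = −(-1.6839) = 1.6839%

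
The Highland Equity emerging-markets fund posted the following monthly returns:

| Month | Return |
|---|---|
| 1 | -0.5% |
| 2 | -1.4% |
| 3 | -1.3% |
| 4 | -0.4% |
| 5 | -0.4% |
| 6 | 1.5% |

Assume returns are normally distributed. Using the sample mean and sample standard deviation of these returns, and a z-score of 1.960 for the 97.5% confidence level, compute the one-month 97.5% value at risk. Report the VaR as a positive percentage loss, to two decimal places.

Mean return r̄ = -2.50 / 6 = -0.4167%
Σ(r − r̄)² = (-0.5 − (-0.4167))² + (-1.4 − (-0.4167))² + … = 5.4283
sample σ = √(5.4283 / 5) = √1.0857 = 1.0420%
VaR = −(r̄ − z·σ) = −(-0.4167 − 1.960 × 1.0420) = −(-2.4590) = 2.4590%

2.46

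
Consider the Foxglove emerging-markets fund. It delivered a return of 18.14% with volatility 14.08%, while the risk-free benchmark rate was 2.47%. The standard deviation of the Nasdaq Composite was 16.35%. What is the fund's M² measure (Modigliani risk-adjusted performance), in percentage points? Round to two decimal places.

20.67

Sharpe = (Rp − Rf) / σp = (18.14% − 2.47%) / 14.08% = 1.1129
M² = Rf + Sharpe × σm = 2.47% + 1.1129 × 16.35% = 20.6659%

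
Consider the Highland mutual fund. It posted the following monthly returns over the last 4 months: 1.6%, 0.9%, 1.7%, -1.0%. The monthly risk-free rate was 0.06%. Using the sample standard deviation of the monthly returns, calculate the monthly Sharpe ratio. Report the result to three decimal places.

r̄ = (1.6 + 0.9 + 1.7 − 1) / 4 = 0.8000%
Σ(r − r̄)² = (1.6 − 0.8000)² + (0.9 − 0.8000)² + … = 4.7000
σ = √[4.7000 / 3] = 1.2517%
Sharpe = (r̄ − rf) / σ = (0.8000 − 0.06) / 1.2517 = 0.7400 / 1.2517 = 0.5912

0.591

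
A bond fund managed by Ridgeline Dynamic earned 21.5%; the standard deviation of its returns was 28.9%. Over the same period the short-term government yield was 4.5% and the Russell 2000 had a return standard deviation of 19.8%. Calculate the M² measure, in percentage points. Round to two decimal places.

Sharpe = (Rp − Rf) / σp = (21.5% − 4.5%) / 28.9% = 0.5882
M² = Rf + Sharpe × σm = 4.5% + 0.5882 × 19.8% = 16.1464%

16.15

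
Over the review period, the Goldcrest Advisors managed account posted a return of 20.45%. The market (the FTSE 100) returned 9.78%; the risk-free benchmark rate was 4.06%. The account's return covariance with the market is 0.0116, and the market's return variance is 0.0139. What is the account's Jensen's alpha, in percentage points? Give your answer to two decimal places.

11.62

β = Cov / Var = 0.0116 / 0.0139 = 0.8345
E[R] = Rf + β(Rm − Rf) = 4.06% + 0.8345 × (9.78% − 4.06%) = 8.8333%
α = Rp − E[R] = 20.45% − 8.8333% = 11.6167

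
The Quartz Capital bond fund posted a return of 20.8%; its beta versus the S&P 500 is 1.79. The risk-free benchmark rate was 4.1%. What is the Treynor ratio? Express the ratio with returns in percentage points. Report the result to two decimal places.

9.33

Treynor = (Rp − Rf) / β = (20.8% − 4.1%) / 1.79 = 16.70 / 1.79 = 9.3296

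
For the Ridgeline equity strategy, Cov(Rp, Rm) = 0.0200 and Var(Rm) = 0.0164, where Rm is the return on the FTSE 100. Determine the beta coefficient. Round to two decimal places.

1.22

β = Cov(Rp, Rm) / Var(Rm) = 0.0200 / 0.0164 = 1.2195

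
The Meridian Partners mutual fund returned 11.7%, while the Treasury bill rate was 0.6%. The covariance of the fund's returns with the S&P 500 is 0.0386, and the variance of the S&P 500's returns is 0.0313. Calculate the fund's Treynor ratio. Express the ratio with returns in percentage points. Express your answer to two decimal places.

β = Cov / Var = 0.0386 / 0.0313 = 1.2332
Treynor = (Rp − Rf) / β = (11.7% − 0.6%) / 1.2332 = 11.10 / 1.2332 = 9.0010

9.00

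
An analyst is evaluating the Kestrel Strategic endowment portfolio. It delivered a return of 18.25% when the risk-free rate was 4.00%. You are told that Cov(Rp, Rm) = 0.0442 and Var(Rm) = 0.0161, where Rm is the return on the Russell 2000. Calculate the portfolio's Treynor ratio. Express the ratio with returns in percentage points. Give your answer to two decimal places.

β = Cov / Var = 0.0442 / 0.0161 = 2.7453
Treynor = (Rp − Rf) / β = (18.25% − 4.00%) / 2.7453 = 14.25 / 2.7453 = 5.1907

5.19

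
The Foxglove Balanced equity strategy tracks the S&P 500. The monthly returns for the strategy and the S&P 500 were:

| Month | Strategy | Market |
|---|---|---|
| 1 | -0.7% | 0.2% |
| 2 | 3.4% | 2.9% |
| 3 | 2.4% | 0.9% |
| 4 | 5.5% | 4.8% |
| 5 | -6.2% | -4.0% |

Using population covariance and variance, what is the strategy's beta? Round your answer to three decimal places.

1.347

r̄p = 0.8800%,  r̄m = 0.9600%
Cov = Σ(rp − r̄p)(rm − r̄m) / 5 = 11.7712
Var(rm) = Σ(rm − r̄m)² / 5 = 8.7384
β = Cov / Var = 11.7712 / 8.7384 = 1.3471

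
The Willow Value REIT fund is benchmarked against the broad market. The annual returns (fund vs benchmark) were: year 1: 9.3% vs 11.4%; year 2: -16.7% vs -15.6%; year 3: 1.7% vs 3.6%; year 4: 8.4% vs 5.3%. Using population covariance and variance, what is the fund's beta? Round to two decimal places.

r̄p = 0.6750%,  r̄m = 1.1750%
Cov = Σ(rp − r̄p)(rm − r̄m) / 4 = 103.5019
Var(rm) = Σ(rm − r̄m)² / 4 = 102.2119
β = Cov / Var = 103.5019 / 102.2119 = 1.0126

1.01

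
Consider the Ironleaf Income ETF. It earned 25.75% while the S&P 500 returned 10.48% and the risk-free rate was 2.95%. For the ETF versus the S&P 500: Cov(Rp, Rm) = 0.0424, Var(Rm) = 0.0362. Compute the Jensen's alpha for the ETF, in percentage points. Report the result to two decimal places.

β = Cov / Var = 0.0424 / 0.0362 = 1.1713
E[R] = Rf + β(Rm − Rf) = 2.95% + 1.1713 × (10.48% − 2.95%) = 11.7699%
α = Rp − E[R] = 25.75% − 11.7699% = 13.9801

13.98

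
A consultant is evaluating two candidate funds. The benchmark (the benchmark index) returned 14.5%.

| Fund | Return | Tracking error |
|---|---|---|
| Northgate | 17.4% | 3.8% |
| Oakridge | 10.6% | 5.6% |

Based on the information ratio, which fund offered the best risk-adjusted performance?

Northgate: IR = (17.4% − 14.5%) / 3.8% = 0.763
Oakridge: IR = (10.6% − 14.5%) / 5.6% = -0.696
Highest: Northgate (0.763).

Northgate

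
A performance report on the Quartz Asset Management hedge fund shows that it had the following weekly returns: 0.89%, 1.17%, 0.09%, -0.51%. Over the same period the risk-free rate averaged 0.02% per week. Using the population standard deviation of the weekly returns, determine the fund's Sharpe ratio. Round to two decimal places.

r̄ = (0.89 + 1.17 + 0.09 − 0.51) / 4 = 0.4100%
Population std dev = √[1.7568 / 4] = 0.6627%
Sharpe = (r̄ − rf) / σ = (0.4100 − 0.02) / 0.6627 = 0.3900 / 0.6627 = 0.5885

0.59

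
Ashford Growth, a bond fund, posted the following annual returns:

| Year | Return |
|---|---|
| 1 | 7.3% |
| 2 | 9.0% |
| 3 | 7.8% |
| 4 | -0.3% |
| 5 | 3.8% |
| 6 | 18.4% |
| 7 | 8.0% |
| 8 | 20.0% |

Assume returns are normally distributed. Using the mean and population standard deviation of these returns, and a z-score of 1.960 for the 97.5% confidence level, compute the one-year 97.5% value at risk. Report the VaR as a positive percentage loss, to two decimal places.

r̄ = (7.3 + 9 + 7.8 − 0.3 + 3.8 + 18.4 + 8 + 20) / 8 = 9.2500%
Σ(r − r̄)² = 327.7200; population σ = √(327.7200/8) = 6.4004%
VaR = −(r̄ − z·σ) = −(9.2500 − 1.960 × 6.4004) = −(-3.2948) = 3.2948%

3.29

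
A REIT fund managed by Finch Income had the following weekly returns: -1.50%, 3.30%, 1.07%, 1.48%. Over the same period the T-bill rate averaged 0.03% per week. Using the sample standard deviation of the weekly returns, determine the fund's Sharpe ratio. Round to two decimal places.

μ = (-1.5 + 3.3 + 1.07 + 1.48) / 4 = 4.350 / 4 = 1.0875%
Σ(r − μ)² = (-1.5 − 1.0875)² + (3.3 − 1.0875)² + … = 11.7447
σ = √[11.7447 / 3] = 1.9786%
Sharpe = (μ − rf) / σ = (1.0875 − 0.03) / 1.9786 = 1.0575 / 1.9786 = 0.5345

0.53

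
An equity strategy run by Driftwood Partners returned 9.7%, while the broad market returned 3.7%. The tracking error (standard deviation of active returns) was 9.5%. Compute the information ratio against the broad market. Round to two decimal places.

IR = (Rp − Rb) / TE = (9.7% − 3.7%) / 9.5% = 6.00% / 9.5% = 0.6316

0.63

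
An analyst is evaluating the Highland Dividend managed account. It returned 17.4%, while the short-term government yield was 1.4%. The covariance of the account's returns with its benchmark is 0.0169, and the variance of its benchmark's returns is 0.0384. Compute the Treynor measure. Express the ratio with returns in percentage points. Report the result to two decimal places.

β = Cov / Var = 0.0169 / 0.0384 = 0.4401
Treynor = (Rp − Rf) / β = (17.4% − 1.4%) / 0.4401 = 16.00 / 0.4401 = 36.3554

36.36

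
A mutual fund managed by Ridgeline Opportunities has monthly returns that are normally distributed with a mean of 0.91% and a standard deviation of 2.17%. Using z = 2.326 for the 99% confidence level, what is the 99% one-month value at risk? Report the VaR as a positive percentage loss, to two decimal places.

VaR (as % loss) = −(μ − z·σ) = −(0.91% − 2.326 × 2.17%) = −(-4.13742%) = 4.13742%

4.14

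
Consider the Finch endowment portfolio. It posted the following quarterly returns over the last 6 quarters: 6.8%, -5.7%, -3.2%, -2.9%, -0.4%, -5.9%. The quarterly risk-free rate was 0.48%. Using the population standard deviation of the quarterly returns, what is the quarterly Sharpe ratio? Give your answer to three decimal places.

Mean return r̄ = -11.30 / 6 = -1.8833%
Σ(r − r̄)² = (6.8 − (-1.8833))² + (-5.7 − (-1.8833))² + (-3.2 − (-1.8833))² + … = 111.0683
σ = √[111.0683 / 6] = 4.3025%
Sharpe = (r̄ − rf) / σ = (-1.8833 − 0.48) / 4.3025 = -2.3633 / 4.3025 = -0.5493

-0.549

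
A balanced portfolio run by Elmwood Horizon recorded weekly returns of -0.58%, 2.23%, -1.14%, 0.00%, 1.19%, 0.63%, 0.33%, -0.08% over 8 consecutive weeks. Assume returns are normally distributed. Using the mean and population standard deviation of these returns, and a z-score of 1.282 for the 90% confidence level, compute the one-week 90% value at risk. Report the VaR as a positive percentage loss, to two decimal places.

0.94

r̄ = (-0.58 + 2.23 − 1.14 + 0 + 1.19 + 0.63 + 0.33 − 0.08) / 8 = 0.3225%
Σ(r − r̄)² = (-0.58 − 0.3225)² + (2.23 − 0.3225)² + (-1.14 − 0.3225)² + … = 7.7052
σ = √[7.7052 / 8] = 0.9814%
VaR = −(r̄ − z·σ) = −(0.3225 − 1.282 × 0.9814) = −(-0.9357) = 0.9357%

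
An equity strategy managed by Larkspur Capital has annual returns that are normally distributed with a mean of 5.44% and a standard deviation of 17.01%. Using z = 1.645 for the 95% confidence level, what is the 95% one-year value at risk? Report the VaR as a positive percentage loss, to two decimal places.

22.54

VaR (as % loss) = −(μ − z·σ) = −(5.44% − 1.645 × 17.01%) = −(-22.54145%) = 22.54145%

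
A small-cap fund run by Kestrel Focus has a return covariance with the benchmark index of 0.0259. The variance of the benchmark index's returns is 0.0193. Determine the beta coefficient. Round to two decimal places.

β = Cov(Rp, Rm) / Var(Rm) = 0.0259 / 0.0193 = 1.3420

1.34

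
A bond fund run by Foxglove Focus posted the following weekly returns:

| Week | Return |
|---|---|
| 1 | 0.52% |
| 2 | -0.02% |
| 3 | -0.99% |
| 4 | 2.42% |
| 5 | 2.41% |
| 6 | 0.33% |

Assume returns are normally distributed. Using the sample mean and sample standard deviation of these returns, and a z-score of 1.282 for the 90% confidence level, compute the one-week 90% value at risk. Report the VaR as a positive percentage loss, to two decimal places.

r̄ = (0.52 − 0.02 − 0.99 + 2.42 + 2.41 + 0.33) / 6 = 0.7783%
Sample σ = √[Σ(r − r̄)² / 5] = √[9.3895 / 5] = √1.8779 = 1.3704%
VaR = −(r̄ − z·σ) = −(0.7783 − 1.282 × 1.3704) = −(-0.9786) = 0.9786%

0.98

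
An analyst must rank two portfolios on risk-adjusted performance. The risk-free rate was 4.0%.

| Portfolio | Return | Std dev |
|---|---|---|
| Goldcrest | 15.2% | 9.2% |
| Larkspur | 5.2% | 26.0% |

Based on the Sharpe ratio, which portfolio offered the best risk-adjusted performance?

Goldcrest

Goldcrest: Sharpe ratio = (15.2% − 4.0%) / 9.2% = 1.217
Larkspur: Sharpe ratio = (5.2% − 4.0%) / 26.0% = 0.046
Highest: Goldcrest (1.217).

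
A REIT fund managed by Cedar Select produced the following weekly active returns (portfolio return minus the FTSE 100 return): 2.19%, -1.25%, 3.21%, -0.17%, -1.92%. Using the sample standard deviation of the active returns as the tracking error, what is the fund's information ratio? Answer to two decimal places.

0.19

Mean return r̄ = 2.060 / 5 = 0.4120%
Σ(r − r̄)² = (2.19 − 0.4120)² + (-1.25 − 0.4120)² + … = 19.5293
sample σ = √(19.5293 / 4) = √4.8823 = 2.2096%
IR = r̄ / tracking error = 0.4120 / 2.2096 = 0.1865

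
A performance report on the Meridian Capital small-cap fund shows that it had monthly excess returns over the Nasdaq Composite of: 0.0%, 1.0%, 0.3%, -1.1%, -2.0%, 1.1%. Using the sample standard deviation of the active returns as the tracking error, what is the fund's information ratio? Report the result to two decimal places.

r̄ = (0 + 1 + 0.3 − 1.1 − 2 + 1.1) / 6 = -0.1167%
Sample std dev = √[7.4283 / 5] = 1.2189%
IR = r̄ / tracking error = -0.1167 / 1.2189 = -0.0957

-0.10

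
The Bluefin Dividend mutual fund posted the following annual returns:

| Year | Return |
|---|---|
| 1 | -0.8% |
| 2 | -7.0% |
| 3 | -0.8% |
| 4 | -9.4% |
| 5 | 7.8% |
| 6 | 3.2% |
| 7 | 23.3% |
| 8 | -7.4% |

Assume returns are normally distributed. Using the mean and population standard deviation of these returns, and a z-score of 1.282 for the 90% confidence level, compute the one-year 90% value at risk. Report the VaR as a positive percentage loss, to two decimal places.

11.69

μ = (-0.8 − 7 − 0.8 − 9.4 + 7.8 + 3.2 + 23.3 − 7.4) / 8 = 1.1125%
Σ(r − μ)² = 797.4688; population σ = √(797.4688/8) = 9.9842%
VaR = −(μ − z·σ) = −(1.1125 − 1.282 × 9.9842) = −(-11.6872) = 11.6872%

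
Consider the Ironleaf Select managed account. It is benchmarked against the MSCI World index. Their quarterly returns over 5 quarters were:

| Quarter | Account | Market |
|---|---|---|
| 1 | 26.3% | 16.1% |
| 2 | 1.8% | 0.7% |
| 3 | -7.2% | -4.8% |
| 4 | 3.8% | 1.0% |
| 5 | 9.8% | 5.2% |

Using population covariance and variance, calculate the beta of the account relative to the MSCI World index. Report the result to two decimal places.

1.59

r̄p = 6.9000%,  r̄m = 3.6400%
Cov = Σ(rp − r̄p)(rm − r̄m) / 5 = 77.6860
Var(rm) = Σ(rm − r̄m)² / 5 = 48.9064
β = Cov / Var = 77.6860 / 48.9064 = 1.5885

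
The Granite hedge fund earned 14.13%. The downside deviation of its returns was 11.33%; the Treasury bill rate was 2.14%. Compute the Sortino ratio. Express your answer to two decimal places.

Sortino = (Rp − Rf) / σd = (14.13% − 2.14%) / 11.33% = 11.99% / 11.33% = 1.0583

1.06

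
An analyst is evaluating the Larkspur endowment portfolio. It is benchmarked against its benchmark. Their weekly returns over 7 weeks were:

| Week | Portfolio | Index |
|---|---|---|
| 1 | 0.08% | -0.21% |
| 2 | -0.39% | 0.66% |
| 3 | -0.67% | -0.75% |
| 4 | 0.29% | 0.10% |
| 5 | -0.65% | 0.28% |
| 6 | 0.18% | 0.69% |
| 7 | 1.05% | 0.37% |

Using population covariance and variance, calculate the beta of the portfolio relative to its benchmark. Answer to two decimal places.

0.39

r̄p = -0.0157%,  r̄m = 0.1629%
Cov = Σ(rp − r̄p)(rm − r̄m) / 7 = 0.0866
Var(rm) = Σ(rm − r̄m)² / 7 = 0.2226
β = Cov / Var = 0.0866 / 0.2226 = 0.3890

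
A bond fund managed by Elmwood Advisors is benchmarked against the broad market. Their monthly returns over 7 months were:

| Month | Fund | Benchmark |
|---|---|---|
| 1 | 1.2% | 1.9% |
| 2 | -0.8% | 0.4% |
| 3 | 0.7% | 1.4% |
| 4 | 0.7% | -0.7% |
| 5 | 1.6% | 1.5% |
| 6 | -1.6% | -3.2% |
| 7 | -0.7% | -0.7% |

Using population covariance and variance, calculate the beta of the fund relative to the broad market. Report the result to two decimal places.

0.54

r̄p = 0.1571%,  r̄m = 0.0857%
Cov = Σ(rp − r̄p)(rm − r̄m) / 7 = 1.4808
Var(rm) = Σ(rm − r̄m)² / 7 = 2.7355
β = Cov / Var = 1.4808 / 2.7355 = 0.5413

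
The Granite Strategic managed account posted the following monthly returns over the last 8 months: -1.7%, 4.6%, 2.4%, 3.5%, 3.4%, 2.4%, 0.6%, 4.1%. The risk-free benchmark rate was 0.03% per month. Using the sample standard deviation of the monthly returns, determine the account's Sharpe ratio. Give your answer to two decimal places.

r̄ = (-1.7 + 4.6 + 2.4 + 3.5 + 3.4 + 2.4 + 0.6 + 4.1) / 8 = 2.4125%
Sample σ = √[Σ(r − r̄)² / 7] = √[29.9888 / 7] = √4.2841 = 2.0698%
Sharpe = (r̄ − rf) / σ = (2.4125 − 0.03) / 2.0698 = 2.3825 / 2.0698 = 1.1511

1.15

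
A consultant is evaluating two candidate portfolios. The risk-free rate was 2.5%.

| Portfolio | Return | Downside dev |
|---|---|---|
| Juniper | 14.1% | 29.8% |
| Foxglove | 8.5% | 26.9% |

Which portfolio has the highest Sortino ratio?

Juniper

Juniper: Sortino ratio = (14.1% − 2.5%) / 29.8% = 0.389
Foxglove: Sortino ratio = (8.5% − 2.5%) / 26.9% = 0.223
Highest: Juniper (0.389).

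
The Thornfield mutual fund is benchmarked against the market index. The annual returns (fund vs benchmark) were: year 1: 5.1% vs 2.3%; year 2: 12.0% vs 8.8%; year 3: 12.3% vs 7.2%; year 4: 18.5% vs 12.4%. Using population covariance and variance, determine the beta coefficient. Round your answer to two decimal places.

r̄p = 11.9750%,  r̄m = 7.6750%
Cov = Σ(rp − r̄p)(rm − r̄m) / 4 = 16.9144
Var(rm) = Σ(rm − r̄m)² / 4 = 13.1769
β = Cov / Var = 16.9144 / 13.1769 = 1.2836

1.28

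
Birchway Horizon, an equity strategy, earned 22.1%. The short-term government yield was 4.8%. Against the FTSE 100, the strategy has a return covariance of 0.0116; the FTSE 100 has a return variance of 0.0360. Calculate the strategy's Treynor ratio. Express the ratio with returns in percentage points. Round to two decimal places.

β = Cov / Var = 0.0116 / 0.0360 = 0.3222
Treynor = (Rp − Rf) / β = (22.1% − 4.8%) / 0.3222 = 17.30 / 0.3222 = 53.6934

53.69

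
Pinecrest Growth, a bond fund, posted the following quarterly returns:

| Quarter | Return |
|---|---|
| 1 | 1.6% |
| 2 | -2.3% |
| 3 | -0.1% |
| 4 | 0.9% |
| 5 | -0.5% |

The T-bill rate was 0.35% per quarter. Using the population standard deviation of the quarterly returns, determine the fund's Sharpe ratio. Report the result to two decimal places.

r̄ = (1.6 − 2.3 − 0.1 + 0.9 − 0.5) / 5 = -0.40 / 5 = -0.0800%
Σ(r − r̄)² = (1.6 − (-0.0800))² + (-2.3 − (-0.0800))² + … = 8.8880
σ = √[8.8880 / 5] = 1.3333%
Sharpe = (r̄ − rf) / σ = (-0.0800 − 0.35) / 1.3333 = -0.4300 / 1.3333 = -0.3225

-0.32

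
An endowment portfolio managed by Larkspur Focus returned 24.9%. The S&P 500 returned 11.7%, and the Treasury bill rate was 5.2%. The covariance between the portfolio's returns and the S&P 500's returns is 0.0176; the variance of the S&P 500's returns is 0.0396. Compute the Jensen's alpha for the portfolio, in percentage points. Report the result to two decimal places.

16.81

β = Cov / Var = 0.0176 / 0.0396 = 0.4444
E[R] = Rf + β(Rm − Rf) = 5.2% + 0.4444 × (11.7% − 5.2%) = 8.0886%
α = Rp − E[R] = 24.9% − 8.0886% = 16.8114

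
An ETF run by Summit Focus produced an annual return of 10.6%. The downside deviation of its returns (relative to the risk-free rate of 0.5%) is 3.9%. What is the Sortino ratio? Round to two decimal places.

2.59

Sortino = (Rp − Rf) / σd = (10.6% − 0.5%) / 3.9% = 10.10% / 3.9% = 2.5897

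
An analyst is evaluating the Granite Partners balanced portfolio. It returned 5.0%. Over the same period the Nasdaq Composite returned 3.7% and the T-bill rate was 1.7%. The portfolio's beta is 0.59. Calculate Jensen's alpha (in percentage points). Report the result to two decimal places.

2.12

CAPM expected return = Rf + β(Rm − Rf) = 1.7% + 0.59 × (3.7% − 1.7%) = 1.7 + 0.59 × 2.00 = 2.8800%
Jensen's α = Rp − E[R] = 5.0% − 2.8800% = 2.1200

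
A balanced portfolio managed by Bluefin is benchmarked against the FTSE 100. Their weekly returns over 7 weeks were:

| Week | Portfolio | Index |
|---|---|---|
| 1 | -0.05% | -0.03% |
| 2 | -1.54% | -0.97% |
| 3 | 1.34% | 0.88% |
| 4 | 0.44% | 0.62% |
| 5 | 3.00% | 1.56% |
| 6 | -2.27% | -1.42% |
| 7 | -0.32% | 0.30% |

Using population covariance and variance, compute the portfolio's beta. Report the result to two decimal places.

1.64

r̄p = 0.0857%,  r̄m = 0.1343%
Cov = Σ(rp − r̄p)(rm − r̄m) / 7 = 1.5249
Var(rm) = Σ(rm − r̄m)² / 7 = 0.9306
β = Cov / Var = 1.5249 / 0.9306 = 1.6386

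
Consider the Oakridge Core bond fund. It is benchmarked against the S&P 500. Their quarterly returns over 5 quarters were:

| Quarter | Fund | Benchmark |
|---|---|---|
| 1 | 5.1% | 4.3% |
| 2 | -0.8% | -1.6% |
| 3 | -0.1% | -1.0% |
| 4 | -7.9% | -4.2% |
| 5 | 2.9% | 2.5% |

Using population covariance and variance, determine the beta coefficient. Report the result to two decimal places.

r̄p = -0.1600%,  r̄m = 0.0000%
Cov = Σ(rp − r̄p)(rm − r̄m) / 5 = 12.7480
Var(rm) = Σ(rm − r̄m)² / 5 = 9.1880
β = Cov / Var = 12.7480 / 9.1880 = 1.3875

1.39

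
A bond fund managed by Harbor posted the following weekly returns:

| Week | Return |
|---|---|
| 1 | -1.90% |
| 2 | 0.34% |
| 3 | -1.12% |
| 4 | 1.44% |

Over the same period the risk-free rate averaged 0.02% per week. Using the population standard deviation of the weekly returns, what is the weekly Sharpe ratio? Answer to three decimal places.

-0.256

r̄ = (-1.9 + 0.34 − 1.12 + 1.44) / 4 = -0.3100%
Σ(r − r̄)² = 6.6692; population σ = √(6.6692/4) = 1.2912%
Sharpe = (r̄ − rf) / σ = (-0.3100 − 0.02) / 1.2912 = -0.3300 / 1.2912 = -0.2556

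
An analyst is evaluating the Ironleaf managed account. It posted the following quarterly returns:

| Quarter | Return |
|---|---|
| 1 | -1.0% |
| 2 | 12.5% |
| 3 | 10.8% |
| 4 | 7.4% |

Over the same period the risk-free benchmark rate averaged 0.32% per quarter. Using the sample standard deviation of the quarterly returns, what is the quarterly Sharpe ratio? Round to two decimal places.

1.18

μ = (-1 + 12.5 + 10.8 + 7.4) / 4 = 7.4250%
Sample std dev = √[108.1275 / 3] = 6.0035%
Sharpe = (μ − rf) / σ = (7.4250 − 0.32) / 6.0035 = 7.1050 / 6.0035 = 1.1835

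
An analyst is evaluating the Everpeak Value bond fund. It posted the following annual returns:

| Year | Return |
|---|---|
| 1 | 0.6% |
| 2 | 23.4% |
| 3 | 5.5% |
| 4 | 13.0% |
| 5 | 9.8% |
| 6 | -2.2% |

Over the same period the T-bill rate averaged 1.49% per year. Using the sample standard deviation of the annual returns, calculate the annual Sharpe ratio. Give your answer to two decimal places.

0.74

Mean return r̄ = 50.10 / 6 = 8.3500%
Sample std dev = √[429.7150 / 5] = 9.2705%
Sharpe = (r̄ − rf) / σ = (8.3500 − 1.49) / 9.2705 = 6.8600 / 9.2705 = 0.7400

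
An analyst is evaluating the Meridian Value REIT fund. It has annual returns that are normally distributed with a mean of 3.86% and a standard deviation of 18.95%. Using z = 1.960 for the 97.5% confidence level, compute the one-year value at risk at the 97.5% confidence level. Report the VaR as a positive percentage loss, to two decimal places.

33.28

VaR (as % loss) = −(μ − z·σ) = −(3.86% − 1.960 × 18.95%) = −(-33.2820%) = 33.2820%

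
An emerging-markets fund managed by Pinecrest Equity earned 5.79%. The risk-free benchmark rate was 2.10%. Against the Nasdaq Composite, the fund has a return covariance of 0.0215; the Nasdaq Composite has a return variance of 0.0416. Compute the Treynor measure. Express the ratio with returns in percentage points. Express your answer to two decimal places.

β = Cov / Var = 0.0215 / 0.0416 = 0.5168
Treynor = (Rp − Rf) / β = (5.79% − 2.10%) / 0.5168 = 3.69 / 0.5168 = 7.1401

7.14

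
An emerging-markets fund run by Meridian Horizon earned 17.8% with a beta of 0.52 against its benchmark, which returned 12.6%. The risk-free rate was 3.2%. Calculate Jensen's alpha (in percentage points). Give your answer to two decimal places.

9.71

CAPM expected return = Rf + β(Rm − Rf) = 3.2% + 0.52 × (12.6% − 3.2%) = 3.2 + 0.52 × 9.40 = 8.0880%
Jensen's α = Rp − E[R] = 17.8% − 8.0880% = 9.7120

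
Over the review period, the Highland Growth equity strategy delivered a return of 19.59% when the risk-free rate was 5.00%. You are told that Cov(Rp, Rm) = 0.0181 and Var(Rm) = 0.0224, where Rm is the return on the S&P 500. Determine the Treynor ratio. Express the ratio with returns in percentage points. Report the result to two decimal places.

β = Cov / Var = 0.0181 / 0.0224 = 0.8080
Treynor = (Rp − Rf) / β = (19.59% − 5.00%) / 0.8080 = 14.59 / 0.8080 = 18.0569

18.06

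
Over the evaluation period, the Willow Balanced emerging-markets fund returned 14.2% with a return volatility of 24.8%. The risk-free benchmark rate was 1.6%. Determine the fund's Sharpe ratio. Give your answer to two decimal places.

0.51

Sharpe = (Rp − Rf) / σp = (14.2% − 1.6%) / 24.8% = 12.60% / 24.8% = 0.5081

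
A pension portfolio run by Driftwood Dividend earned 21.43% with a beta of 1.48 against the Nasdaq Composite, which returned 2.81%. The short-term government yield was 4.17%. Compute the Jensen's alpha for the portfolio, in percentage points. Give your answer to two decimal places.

19.27

CAPM expected return = Rf + β(Rm − Rf) = 4.17% + 1.48 × (2.81% − 4.17%) = 4.17 + 1.48 × -1.36 = 2.1572%
Jensen's α = Rp − E[R] = 21.43% − 2.1572% = 19.2728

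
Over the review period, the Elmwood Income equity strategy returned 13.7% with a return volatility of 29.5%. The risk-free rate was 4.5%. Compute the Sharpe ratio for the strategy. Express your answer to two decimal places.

0.31

Sharpe = (Rp − Rf) / σp = (13.7% − 4.5%) / 29.5% = 9.20% / 29.5% = 0.3119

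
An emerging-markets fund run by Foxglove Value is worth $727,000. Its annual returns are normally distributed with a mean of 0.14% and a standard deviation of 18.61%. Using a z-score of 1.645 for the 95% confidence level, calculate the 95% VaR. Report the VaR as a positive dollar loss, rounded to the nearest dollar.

Return at the 95% tail: μ − z·σ = 0.14% − 1.645 × 18.61% = 0.14 − 30.61345 = -30.47345%
VaR = −(-30.47345%) × $727,000 = 30.47345% × $727,000 = $221,542

$221,542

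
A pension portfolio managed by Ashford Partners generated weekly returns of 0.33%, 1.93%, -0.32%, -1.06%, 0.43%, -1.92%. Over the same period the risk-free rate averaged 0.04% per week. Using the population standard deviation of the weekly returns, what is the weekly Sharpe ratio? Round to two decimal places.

-0.12

r̄ = (0.33 + 1.93 − 0.32 − 1.06 + 0.43 − 1.92) / 6 = -0.1017%
Σ(r − r̄)² = (0.33 − (-0.1017))² + (1.93 − (-0.1017))² + … = 8.8691
σ = √[8.8691 / 6] = 1.2158%
Sharpe = (r̄ − rf) / σ = (-0.1017 − 0.04) / 1.2158 = -0.1417 / 1.2158 = -0.1165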